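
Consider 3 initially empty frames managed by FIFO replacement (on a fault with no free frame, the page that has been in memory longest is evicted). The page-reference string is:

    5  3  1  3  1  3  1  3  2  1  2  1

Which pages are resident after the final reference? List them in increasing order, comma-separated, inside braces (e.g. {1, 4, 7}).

{1, 2, 3}

5 -> miss, frames {5}
3 -> miss, frames {5,3}
1 -> miss, frames {5,3,1}
3 -> hit
1 -> hit
3 -> hit
1 -> hit
3 -> hit
2 -> miss, evict 5, frames {3,1,2}
1 -> hit
2 -> hit
1 -> hit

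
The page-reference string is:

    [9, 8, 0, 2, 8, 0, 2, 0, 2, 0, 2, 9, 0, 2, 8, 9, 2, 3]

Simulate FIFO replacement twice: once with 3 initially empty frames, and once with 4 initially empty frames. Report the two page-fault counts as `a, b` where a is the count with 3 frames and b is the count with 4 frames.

3 frames: F F F F . . . . . . . F . . F . . F → 7 faults.
4 frames: F F F F . . . . . . . . . . . . . F → 5 faults.
5 < 7: adding a frame reduced faults, as is typical.

7, 5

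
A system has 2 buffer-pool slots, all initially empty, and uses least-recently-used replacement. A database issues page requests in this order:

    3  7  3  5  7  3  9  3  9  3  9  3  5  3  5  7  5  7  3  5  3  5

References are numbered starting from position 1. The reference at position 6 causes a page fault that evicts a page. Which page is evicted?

pos 1: 3 -> miss, frames (3)
pos 2: 7 -> miss, frames (3 7)
pos 3: 3 -> hit
pos 4: 5 -> miss, evict 7, frames (3 5)
pos 5: 7 -> miss, evict 3, frames (5 7)
pos 6: 3 -> miss, evict 5, frames (7 3)
At position 6, page 5 is evicted.

5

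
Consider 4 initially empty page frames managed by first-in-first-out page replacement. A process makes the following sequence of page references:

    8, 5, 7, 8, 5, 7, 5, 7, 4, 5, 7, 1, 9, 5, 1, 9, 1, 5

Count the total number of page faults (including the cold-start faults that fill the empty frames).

7

8 -> fault, frames [8]
5 -> fault, frames [8, 5]
7 -> fault, frames [8, 5, 7]
8 -> hit
5 -> hit
7 -> hit
5 -> hit
7 -> hit
4 -> fault, frames [8, 5, 7, 4]
5 -> hit
7 -> hit
1 -> fault, evict 8, frames [5, 7, 4, 1]
9 -> fault, evict 5, frames [7, 4, 1, 9]
5 -> fault, evict 7, frames [4, 1, 9, 5]
1 -> hit
9 -> hit
1 -> hit
5 -> hit
Page faults: 7.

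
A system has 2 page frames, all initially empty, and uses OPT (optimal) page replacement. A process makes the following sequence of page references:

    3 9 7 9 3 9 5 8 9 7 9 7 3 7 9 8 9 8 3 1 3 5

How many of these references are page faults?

13

3 -> miss, frames {3}
9 -> miss, frames {3,9}
7 -> miss, evict 3, frames {9,7}
9 -> hit
3 -> miss, evict 7, frames {9,3}
9 -> hit
5 -> miss, evict 3, frames {9,5}
8 -> miss, evict 5, frames {9,8}
9 -> hit
7 -> miss, evict 8, frames {9,7}
9 -> hit
7 -> hit
3 -> miss, evict 9, frames {7,3}
7 -> hit
9 -> miss, evict 7, frames {3,9}
8 -> miss, evict 3, frames {9,8}
9 -> hit
8 -> hit
3 -> miss, evict 8, frames {9,3}
1 -> miss, evict 9, frames {3,1}
3 -> hit
5 -> miss, evict 1, frames {3,5}
Page faults: 13.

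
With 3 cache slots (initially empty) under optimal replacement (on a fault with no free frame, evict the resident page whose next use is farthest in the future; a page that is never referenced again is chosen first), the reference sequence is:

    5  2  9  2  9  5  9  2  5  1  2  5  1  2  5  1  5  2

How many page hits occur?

14

5 -> miss, frames {5}
2 -> miss, frames {5,2}
9 -> miss, frames {5,2,9}
2 -> hit
9 -> hit
5 -> hit
9 -> hit
2 -> hit
5 -> hit
1 -> miss, evict 9, frames {5,2,1}
2 -> hit
5 -> hit
1 -> hit
2 -> hit
5 -> hit
1 -> hit
5 -> hit
2 -> hit
Hits: 14.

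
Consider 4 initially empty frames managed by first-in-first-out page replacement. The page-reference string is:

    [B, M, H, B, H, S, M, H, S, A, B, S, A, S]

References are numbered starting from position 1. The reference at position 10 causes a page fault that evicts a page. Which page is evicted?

pos 1: B → miss, frames [B]
pos 2: M → miss, frames [B, M]
pos 3: H → miss, frames [B, M, H]
pos 4: B → hit
pos 5: H → hit
pos 6: S → miss, frames [B, M, H, S]
pos 7: M → hit
pos 8: H → hit
pos 9: S → hit
pos 10: A → miss, evict B, frames [M, H, S, A]
At position 10, page B is evicted.

B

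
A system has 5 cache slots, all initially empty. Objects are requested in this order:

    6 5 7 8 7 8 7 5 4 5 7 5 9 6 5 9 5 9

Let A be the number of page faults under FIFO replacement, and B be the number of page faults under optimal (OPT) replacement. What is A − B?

2

Under FIFO: F F F F . . . . F . . . F F F . . . → 8 faults.
Under OPT: F F F F . . . . F . . . F . . . . . → 6 faults.
A − B = 8 − 6 = 2.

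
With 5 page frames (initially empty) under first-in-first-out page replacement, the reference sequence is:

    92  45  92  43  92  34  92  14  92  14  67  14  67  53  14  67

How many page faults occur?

92 → miss, frames [92]
45 → miss, frames [92, 45]
92 → hit
43 → miss, frames [92, 45, 43]
92 → hit
34 → miss, frames [92, 45, 43, 34]
92 → hit
14 → miss, frames [92, 45, 43, 34, 14]
92 → hit
14 → hit
67 → miss, evict 92, frames [45, 43, 34, 14, 67]
14 → hit
67 → hit
53 → miss, evict 45, frames [43, 34, 14, 67, 53]
14 → hit
67 → hit
Page faults: 7.

7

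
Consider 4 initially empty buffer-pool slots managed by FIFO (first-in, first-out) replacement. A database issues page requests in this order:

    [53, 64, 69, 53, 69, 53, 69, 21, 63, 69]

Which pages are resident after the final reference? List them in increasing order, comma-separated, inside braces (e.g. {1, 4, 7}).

{21, 63, 64, 69}

53 -> miss, frames (53)
64 -> miss, frames (53 64)
69 -> miss, frames (53 64 69)
53 -> hit
69 -> hit
53 -> hit
69 -> hit
21 -> miss, frames (53 64 69 21)
63 -> miss, evict 53, frames (64 69 21 63)
69 -> hit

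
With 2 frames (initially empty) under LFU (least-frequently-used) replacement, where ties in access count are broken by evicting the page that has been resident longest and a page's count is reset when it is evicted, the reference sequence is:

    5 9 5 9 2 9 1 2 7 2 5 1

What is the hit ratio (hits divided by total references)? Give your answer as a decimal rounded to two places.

0.25

5 -> miss, frames [5]
9 -> miss, frames [5, 9]
5 -> hit
9 -> hit
2 -> miss, evict 5, frames [9, 2]
9 -> hit
1 -> miss, evict 2, frames [9, 1]
2 -> miss, evict 1, frames [9, 2]
7 -> miss, evict 2, frames [9, 7]
2 -> miss, evict 7, frames [9, 2]
5 -> miss, evict 2, frames [9, 5]
1 -> miss, evict 5, frames [9, 1]
Hits: 3 of 12 references → 3/12 = 0.2500.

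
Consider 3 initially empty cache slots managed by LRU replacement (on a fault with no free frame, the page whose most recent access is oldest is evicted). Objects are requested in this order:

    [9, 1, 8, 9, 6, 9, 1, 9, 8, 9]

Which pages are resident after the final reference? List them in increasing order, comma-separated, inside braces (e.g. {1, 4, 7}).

9 -> miss, frames [9]
1 -> miss, frames [9, 1]
8 -> miss, frames [9, 1, 8]
9 -> hit
6 -> miss, evict 1, frames [8, 9, 6]
9 -> hit
1 -> miss, evict 8, frames [6, 9, 1]
9 -> hit
8 -> miss, evict 6, frames [1, 9, 8]
9 -> hit

{1, 8, 9}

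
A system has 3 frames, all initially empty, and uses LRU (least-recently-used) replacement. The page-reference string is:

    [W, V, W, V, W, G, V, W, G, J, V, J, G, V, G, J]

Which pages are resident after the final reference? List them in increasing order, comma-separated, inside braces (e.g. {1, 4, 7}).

W: miss, frames {W}
V: miss, frames {W,V}
W: hit
V: hit
W: hit
G: miss, frames {V,W,G}
V: hit
W: hit
G: hit
J: miss, evict V, frames {W,G,J}
V: miss, evict W, frames {G,J,V}
J: hit
G: hit
V: hit
G: hit
J: hit

{G, J, V}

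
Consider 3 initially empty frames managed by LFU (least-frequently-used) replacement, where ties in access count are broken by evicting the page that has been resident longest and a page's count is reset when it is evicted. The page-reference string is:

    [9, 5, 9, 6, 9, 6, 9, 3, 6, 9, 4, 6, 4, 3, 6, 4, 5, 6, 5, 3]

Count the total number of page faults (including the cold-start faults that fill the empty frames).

9 -> fault, frames {9}
5 -> fault, frames {9,5}
9 -> hit
6 -> fault, frames {9,5,6}
9 -> hit
6 -> hit
9 -> hit
3 -> fault, evict 5, frames {9,6,3}
6 -> hit
9 -> hit
4 -> fault, evict 3, frames {9,6,4}
6 -> hit
4 -> hit
3 -> fault, evict 4, frames {9,6,3}
6 -> hit
4 -> fault, evict 3, frames {9,6,4}
5 -> fault, evict 4, frames {9,6,5}
6 -> hit
5 -> hit
3 -> fault, evict 5, frames {9,6,3}
Page faults: 9.

9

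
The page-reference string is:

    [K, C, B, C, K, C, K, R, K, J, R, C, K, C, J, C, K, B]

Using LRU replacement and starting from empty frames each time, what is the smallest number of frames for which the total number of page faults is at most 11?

3

f=1: 18 faults
f=2: 12 faults
f=3: 9 faults
f=4: 6 faults
f=5: 5 faults
Smallest f with faults ≤ 11 is 3.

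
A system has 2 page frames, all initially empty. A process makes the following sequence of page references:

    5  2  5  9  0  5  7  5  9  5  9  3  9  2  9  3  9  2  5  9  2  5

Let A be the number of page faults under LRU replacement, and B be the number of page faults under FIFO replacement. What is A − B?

-3

Under LRU: F F . F F F F . F . . F . F . F . F F F F F → 15 faults.
Under FIFO: F F . F F F F . F F . F F F . F F F F F F F → 18 faults.
A − B = 15 − 18 = -3.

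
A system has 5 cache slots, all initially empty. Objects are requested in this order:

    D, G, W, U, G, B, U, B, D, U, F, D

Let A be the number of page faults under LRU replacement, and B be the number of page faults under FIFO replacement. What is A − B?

-1

Under LRU: F F F F . F . . . . F . → 6 faults.
Under FIFO: F F F F . F . . . . F F → 7 faults.
A − B = 6 − 7 = -1.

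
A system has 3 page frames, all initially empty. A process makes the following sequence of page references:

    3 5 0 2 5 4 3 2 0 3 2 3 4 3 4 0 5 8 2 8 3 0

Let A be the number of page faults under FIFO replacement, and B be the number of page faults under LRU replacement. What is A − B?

1

Under FIFO: F F F F . F F . F . F . F F . F F F F . F F → 16 faults.
Under LRU: F F F F . F F F F . . . F . . F F F F . F F → 15 faults.
A − B = 16 − 15 = 1.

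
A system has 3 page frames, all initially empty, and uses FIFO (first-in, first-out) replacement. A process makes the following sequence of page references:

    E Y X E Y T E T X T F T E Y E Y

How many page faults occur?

E → miss, frames [E]
Y → miss, frames [E, Y]
X → miss, frames [E, Y, X]
E → hit
Y → hit
T → miss, evict E, frames [Y, X, T]
E → miss, evict Y, frames [X, T, E]
T → hit
X → hit
T → hit
F → miss, evict X, frames [T, E, F]
T → hit
E → hit
Y → miss, evict T, frames [E, F, Y]
E → hit
Y → hit
Page faults: 7.

7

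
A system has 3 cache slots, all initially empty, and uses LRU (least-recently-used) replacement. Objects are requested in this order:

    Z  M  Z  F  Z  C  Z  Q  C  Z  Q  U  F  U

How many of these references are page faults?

Z: fault, frames {Z}
M: fault, frames {Z,M}
Z: hit
F: fault, frames {M,Z,F}
Z: hit
C: fault, evict M, frames {F,Z,C}
Z: hit
Q: fault, evict F, frames {C,Z,Q}
C: hit
Z: hit
Q: hit
U: fault, evict C, frames {Z,Q,U}
F: fault, evict Z, frames {Q,U,F}
U: hit
Page faults: 7.

7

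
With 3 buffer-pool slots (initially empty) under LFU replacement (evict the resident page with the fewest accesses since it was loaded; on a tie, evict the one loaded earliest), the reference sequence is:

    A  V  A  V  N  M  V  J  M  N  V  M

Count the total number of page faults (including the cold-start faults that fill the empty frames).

8

A -> miss, frames (A)
V -> miss, frames (A V)
A -> hit
V -> hit
N -> miss, frames (A V N)
M -> miss, evict N, frames (A V M)
V -> hit
J -> miss, evict M, frames (A V J)
M -> miss, evict J, frames (A V M)
N -> miss, evict M, frames (A V N)
V -> hit
M -> miss, evict N, frames (A V M)
Page faults: 8.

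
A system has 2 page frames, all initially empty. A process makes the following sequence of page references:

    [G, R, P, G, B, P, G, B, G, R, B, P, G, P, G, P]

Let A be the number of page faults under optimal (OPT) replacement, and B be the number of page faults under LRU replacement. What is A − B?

Under OPT: F F F . F . F . . F . F F . . . → 8 faults.
Under LRU: F F F F F F F F . F F F F . . . → 12 faults.
A − B = 8 − 12 = -4.

-4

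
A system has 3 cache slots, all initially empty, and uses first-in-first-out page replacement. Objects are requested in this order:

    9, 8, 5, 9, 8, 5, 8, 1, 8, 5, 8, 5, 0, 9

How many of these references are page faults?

6

9: fault, frames {9}
8: fault, frames {9,8}
5: fault, frames {9,8,5}
9: hit
8: hit
5: hit
8: hit
1: fault, evict 9, frames {8,5,1}
8: hit
5: hit
8: hit
5: hit
0: fault, evict 8, frames {5,1,0}
9: fault, evict 5, frames {1,0,9}
Page faults: 6.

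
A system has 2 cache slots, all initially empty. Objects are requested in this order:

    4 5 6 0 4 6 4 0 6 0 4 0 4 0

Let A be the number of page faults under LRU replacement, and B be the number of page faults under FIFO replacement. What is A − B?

Under LRU: F F F F F F . F F . F . . . → 9 faults.
Under FIFO: F F F F F F . F . . F . . . → 8 faults.
A − B = 9 − 8 = 1.

1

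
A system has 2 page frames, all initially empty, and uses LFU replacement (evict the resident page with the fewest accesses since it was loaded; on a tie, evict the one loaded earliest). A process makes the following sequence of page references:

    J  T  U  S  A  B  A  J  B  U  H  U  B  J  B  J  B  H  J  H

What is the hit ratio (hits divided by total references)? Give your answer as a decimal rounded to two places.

0.05

J: miss, frames [J]
T: miss, frames [J, T]
U: miss, evict J, frames [T, U]
S: miss, evict T, frames [U, S]
A: miss, evict U, frames [S, A]
B: miss, evict S, frames [A, B]
A: hit
J: miss, evict B, frames [A, J]
B: miss, evict J, frames [A, B]
U: miss, evict B, frames [A, U]
H: miss, evict U, frames [A, H]
U: miss, evict H, frames [A, U]
B: miss, evict U, frames [A, B]
J: miss, evict B, frames [A, J]
B: miss, evict J, frames [A, B]
J: miss, evict B, frames [A, J]
B: miss, evict J, frames [A, B]
H: miss, evict B, frames [A, H]
J: miss, evict H, frames [A, J]
H: miss, evict J, frames [A, H]
Hits: 1 of 20 references → 1/20 = 0.0500.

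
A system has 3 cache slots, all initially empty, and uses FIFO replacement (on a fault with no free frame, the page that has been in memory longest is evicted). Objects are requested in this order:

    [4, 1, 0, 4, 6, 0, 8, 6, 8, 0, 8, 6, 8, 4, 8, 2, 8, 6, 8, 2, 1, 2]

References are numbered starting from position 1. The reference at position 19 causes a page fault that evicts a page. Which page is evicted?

4

pos 1: 4: miss, frames {4}
pos 2: 1: miss, frames {4,1}
pos 3: 0: miss, frames {4,1,0}
pos 4: 4: hit
pos 5: 6: miss, evict 4, frames {1,0,6}
pos 6: 0: hit
pos 7: 8: miss, evict 1, frames {0,6,8}
pos 8: 6: hit
pos 9: 8: hit
pos 10: 0: hit
pos 11: 8: hit
pos 12: 6: hit
pos 13: 8: hit
pos 14: 4: miss, evict 0, frames {6,8,4}
pos 15: 8: hit
pos 16: 2: miss, evict 6, frames {8,4,2}
pos 17: 8: hit
pos 18: 6: miss, evict 8, frames {4,2,6}
pos 19: 8: miss, evict 4, frames {2,6,8}
At position 19, page 4 is evicted.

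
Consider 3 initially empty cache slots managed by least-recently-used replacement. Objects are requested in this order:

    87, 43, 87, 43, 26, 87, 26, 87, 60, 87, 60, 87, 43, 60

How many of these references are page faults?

87: fault, frames (87)
43: fault, frames (87 43)
87: hit
43: hit
26: fault, frames (87 43 26)
87: hit
26: hit
87: hit
60: fault, evict 43, frames (26 87 60)
87: hit
60: hit
87: hit
43: fault, evict 26, frames (60 87 43)
60: hit
Page faults: 5.

5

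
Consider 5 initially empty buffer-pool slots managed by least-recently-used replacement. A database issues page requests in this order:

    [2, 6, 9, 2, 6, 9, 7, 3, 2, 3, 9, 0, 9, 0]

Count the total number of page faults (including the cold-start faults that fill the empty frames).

6

2 → fault, frames [2]
6 → fault, frames [2, 6]
9 → fault, frames [2, 6, 9]
2 → hit
6 → hit
9 → hit
7 → fault, frames [2, 6, 9, 7]
3 → fault, frames [2, 6, 9, 7, 3]
2 → hit
3 → hit
9 → hit
0 → fault, evict 6, frames [7, 2, 3, 9, 0]
9 → hit
0 → hit
Page faults: 6.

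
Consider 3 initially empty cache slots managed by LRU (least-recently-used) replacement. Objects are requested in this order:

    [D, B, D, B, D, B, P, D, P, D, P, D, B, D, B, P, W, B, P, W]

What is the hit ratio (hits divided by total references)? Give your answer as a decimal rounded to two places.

D -> miss, frames {D}
B -> miss, frames {D,B}
D -> hit
B -> hit
D -> hit
B -> hit
P -> miss, frames {D,B,P}
D -> hit
P -> hit
D -> hit
P -> hit
D -> hit
B -> hit
D -> hit
B -> hit
P -> hit
W -> miss, evict D, frames {B,P,W}
B -> hit
P -> hit
W -> hit
Hits: 16 of 20 references → 16/20 = 0.8000.

0.80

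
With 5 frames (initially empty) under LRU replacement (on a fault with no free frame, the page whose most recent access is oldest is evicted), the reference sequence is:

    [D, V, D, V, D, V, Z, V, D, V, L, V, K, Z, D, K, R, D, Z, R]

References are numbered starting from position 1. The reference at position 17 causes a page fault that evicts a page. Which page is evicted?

L

pos 1: D: miss, frames {D}
pos 2: V: miss, frames {D,V}
pos 3: D: hit
pos 4: V: hit
pos 5: D: hit
pos 6: V: hit
pos 7: Z: miss, frames {D,V,Z}
pos 8: V: hit
pos 9: D: hit
pos 10: V: hit
pos 11: L: miss, frames {Z,D,V,L}
pos 12: V: hit
pos 13: K: miss, frames {Z,D,L,V,K}
pos 14: Z: hit
pos 15: D: hit
pos 16: K: hit
pos 17: R: miss, evict L, frames {V,Z,D,K,R}
At position 17, page L is evicted.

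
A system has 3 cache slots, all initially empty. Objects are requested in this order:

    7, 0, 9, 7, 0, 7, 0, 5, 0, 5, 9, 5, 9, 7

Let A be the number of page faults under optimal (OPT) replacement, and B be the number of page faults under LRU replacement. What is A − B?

-1

Under OPT: F F F . . . . F . . . . . F → 5 faults.
Under LRU: F F F . . . . F . . F . . F → 6 faults.
A − B = 5 − 6 = -1.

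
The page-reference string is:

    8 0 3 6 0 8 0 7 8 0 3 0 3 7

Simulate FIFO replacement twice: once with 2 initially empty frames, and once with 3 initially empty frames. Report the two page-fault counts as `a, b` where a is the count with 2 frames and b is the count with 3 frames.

2 frames: F F F F F F . F . F F . . F → 10 faults.
3 frames: F F F F . F F F . . F . . . → 8 faults.
8 < 10: adding a frame reduced faults, as is typical.

10, 8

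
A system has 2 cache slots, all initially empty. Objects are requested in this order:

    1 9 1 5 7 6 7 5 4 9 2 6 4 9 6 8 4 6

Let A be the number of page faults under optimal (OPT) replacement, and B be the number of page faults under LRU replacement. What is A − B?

Under OPT: F F . F F F . F F F F . F F . F F . → 13 faults.
Under LRU: F F . F F F . F F F F F F F F F F F → 16 faults.
A − B = 13 − 16 = -3.

-3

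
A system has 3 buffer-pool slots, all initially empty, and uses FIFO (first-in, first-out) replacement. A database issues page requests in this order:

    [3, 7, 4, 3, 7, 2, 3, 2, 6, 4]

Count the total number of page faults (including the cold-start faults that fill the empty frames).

7

3 -> fault, frames (3)
7 -> fault, frames (3 7)
4 -> fault, frames (3 7 4)
3 -> hit
7 -> hit
2 -> fault, evict 3, frames (7 4 2)
3 -> fault, evict 7, frames (4 2 3)
2 -> hit
6 -> fault, evict 4, frames (2 3 6)
4 -> fault, evict 2, frames (3 6 4)
Page faults: 7.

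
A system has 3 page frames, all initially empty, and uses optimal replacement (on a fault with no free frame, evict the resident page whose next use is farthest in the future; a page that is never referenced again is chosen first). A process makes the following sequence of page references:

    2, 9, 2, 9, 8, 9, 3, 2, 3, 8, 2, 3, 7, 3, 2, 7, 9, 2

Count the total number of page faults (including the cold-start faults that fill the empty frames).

6

2 -> miss, frames {2}
9 -> miss, frames {2,9}
2 -> hit
9 -> hit
8 -> miss, frames {2,9,8}
9 -> hit
3 -> miss, evict 9, frames {2,8,3}
2 -> hit
3 -> hit
8 -> hit
2 -> hit
3 -> hit
7 -> miss, evict 8, frames {2,3,7}
3 -> hit
2 -> hit
7 -> hit
9 -> miss, evict 7, frames {2,3,9}
2 -> hit
Page faults: 6.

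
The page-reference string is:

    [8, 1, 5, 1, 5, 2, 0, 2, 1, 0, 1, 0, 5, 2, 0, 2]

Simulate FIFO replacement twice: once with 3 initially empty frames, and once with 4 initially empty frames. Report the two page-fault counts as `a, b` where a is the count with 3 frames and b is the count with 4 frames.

3 frames: F F F . . F F . F . . . F F F . → 9 faults.
4 frames: F F F . . F F . . . . . . . . . → 5 faults.
5 < 9: adding a frame reduced faults, as is typical.

9, 5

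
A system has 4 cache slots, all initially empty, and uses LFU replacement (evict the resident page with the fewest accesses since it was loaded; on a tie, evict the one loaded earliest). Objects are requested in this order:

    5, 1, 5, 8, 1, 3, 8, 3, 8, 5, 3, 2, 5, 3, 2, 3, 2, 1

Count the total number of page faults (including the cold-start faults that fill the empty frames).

5 -> fault, frames [5]
1 -> fault, frames [5, 1]
5 -> hit
8 -> fault, frames [5, 1, 8]
1 -> hit
3 -> fault, frames [5, 1, 8, 3]
8 -> hit
3 -> hit
8 -> hit
5 -> hit
3 -> hit
2 -> fault, evict 1, frames [5, 8, 3, 2]
5 -> hit
3 -> hit
2 -> hit
3 -> hit
2 -> hit
1 -> fault, evict 8, frames [5, 3, 2, 1]
Page faults: 6.

6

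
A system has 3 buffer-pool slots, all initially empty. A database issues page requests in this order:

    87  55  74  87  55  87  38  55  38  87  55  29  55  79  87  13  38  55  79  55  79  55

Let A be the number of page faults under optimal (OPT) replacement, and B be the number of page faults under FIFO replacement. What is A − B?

Under OPT: F F F . . . F . . . . F . F . F F . . . . . → 8 faults.
Under FIFO: F F F . . . F . . F F F . F F F F F F . . . → 13 faults.
A − B = 8 − 13 = -5.

-5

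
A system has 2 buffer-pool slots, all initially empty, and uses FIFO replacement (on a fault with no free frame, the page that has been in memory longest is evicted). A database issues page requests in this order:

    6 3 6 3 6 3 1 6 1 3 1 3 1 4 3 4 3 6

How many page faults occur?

9

6 -> miss, frames {6}
3 -> miss, frames {6,3}
6 -> hit
3 -> hit
6 -> hit
3 -> hit
1 -> miss, evict 6, frames {3,1}
6 -> miss, evict 3, frames {1,6}
1 -> hit
3 -> miss, evict 1, frames {6,3}
1 -> miss, evict 6, frames {3,1}
3 -> hit
1 -> hit
4 -> miss, evict 3, frames {1,4}
3 -> miss, evict 1, frames {4,3}
4 -> hit
3 -> hit
6 -> miss, evict 4, frames {3,6}
Page faults: 9.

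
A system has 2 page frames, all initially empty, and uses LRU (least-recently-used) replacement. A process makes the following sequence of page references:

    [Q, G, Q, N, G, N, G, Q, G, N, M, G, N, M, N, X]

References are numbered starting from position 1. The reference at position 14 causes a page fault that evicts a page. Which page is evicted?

G

pos 1: Q → fault, frames [Q]
pos 2: G → fault, frames [Q, G]
pos 3: Q → hit
pos 4: N → fault, evict G, frames [Q, N]
pos 5: G → fault, evict Q, frames [N, G]
pos 6: N → hit
pos 7: G → hit
pos 8: Q → fault, evict N, frames [G, Q]
pos 9: G → hit
pos 10: N → fault, evict Q, frames [G, N]
pos 11: M → fault, evict G, frames [N, M]
pos 12: G → fault, evict N, frames [M, G]
pos 13: N → fault, evict M, frames [G, N]
pos 14: M → fault, evict G, frames [N, M]
At position 14, page G is evicted.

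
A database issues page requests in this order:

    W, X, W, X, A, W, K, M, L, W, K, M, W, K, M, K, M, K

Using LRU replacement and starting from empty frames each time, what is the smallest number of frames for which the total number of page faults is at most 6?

f=1: 18 faults
f=2: 13 faults
f=3: 9 faults
f=4: 6 faults
f=5: 6 faults
f=6: 6 faults
Smallest f with faults ≤ 6 is 4.

4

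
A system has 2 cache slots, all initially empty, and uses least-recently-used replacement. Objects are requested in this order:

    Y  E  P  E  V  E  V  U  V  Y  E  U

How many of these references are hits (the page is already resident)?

4

Y → miss, frames (Y)
E → miss, frames (Y E)
P → miss, evict Y, frames (E P)
E → hit
V → miss, evict P, frames (E V)
E → hit
V → hit
U → miss, evict E, frames (V U)
V → hit
Y → miss, evict U, frames (V Y)
E → miss, evict V, frames (Y E)
U → miss, evict Y, frames (E U)
Hits: 4.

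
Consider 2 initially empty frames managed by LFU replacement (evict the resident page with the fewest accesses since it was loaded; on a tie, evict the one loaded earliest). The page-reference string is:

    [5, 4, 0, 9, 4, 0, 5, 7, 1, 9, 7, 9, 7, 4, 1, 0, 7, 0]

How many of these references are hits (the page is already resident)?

5 → miss, frames [5]
4 → miss, frames [5, 4]
0 → miss, evict 5, frames [4, 0]
9 → miss, evict 4, frames [0, 9]
4 → miss, evict 0, frames [9, 4]
0 → miss, evict 9, frames [4, 0]
5 → miss, evict 4, frames [0, 5]
7 → miss, evict 0, frames [5, 7]
1 → miss, evict 5, frames [7, 1]
9 → miss, evict 7, frames [1, 9]
7 → miss, evict 1, frames [9, 7]
9 → hit
7 → hit
4 → miss, evict 9, frames [7, 4]
1 → miss, evict 4, frames [7, 1]
0 → miss, evict 1, frames [7, 0]
7 → hit
0 → hit
Hits: 4.

4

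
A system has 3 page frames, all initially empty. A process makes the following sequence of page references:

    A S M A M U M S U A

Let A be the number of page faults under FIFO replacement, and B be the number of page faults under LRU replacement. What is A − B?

-1

Under FIFO: F F F . . F . . . F → 5 faults.
Under LRU: F F F . . F . F . F → 6 faults.
A − B = 5 − 6 = -1.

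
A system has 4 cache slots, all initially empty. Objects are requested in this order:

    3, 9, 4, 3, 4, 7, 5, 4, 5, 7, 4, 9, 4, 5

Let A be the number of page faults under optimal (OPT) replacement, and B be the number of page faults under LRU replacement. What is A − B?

Under OPT: F F F . . F F . . . . . . . → 5 faults.
Under LRU: F F F . . F F . . . . F . . → 6 faults.
A − B = 5 − 6 = -1.

-1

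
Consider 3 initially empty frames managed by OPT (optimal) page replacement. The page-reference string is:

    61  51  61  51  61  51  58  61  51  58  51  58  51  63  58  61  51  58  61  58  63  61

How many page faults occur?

61: miss, frames [61]
51: miss, frames [61, 51]
61: hit
51: hit
61: hit
51: hit
58: miss, frames [61, 51, 58]
61: hit
51: hit
58: hit
51: hit
58: hit
51: hit
63: miss, evict 51, frames [61, 58, 63]
58: hit
61: hit
51: miss, evict 63, frames [61, 58, 51]
58: hit
61: hit
58: hit
63: miss, evict 51, frames [61, 58, 63]
61: hit
Page faults: 6.

6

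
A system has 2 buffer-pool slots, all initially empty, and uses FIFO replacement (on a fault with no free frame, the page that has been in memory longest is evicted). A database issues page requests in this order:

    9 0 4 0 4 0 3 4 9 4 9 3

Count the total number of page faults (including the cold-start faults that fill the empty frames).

7

9 → fault, frames (9)
0 → fault, frames (9 0)
4 → fault, evict 9, frames (0 4)
0 → hit
4 → hit
0 → hit
3 → fault, evict 0, frames (4 3)
4 → hit
9 → fault, evict 4, frames (3 9)
4 → fault, evict 3, frames (9 4)
9 → hit
3 → fault, evict 9, frames (4 3)
Page faults: 7.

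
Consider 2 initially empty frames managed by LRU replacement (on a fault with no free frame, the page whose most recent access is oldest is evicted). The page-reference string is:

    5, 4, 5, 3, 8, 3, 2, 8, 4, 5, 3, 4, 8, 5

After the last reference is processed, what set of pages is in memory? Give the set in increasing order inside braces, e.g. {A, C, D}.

{5, 8}

5: miss, frames [5]
4: miss, frames [5, 4]
5: hit
3: miss, evict 4, frames [5, 3]
8: miss, evict 5, frames [3, 8]
3: hit
2: miss, evict 8, frames [3, 2]
8: miss, evict 3, frames [2, 8]
4: miss, evict 2, frames [8, 4]
5: miss, evict 8, frames [4, 5]
3: miss, evict 4, frames [5, 3]
4: miss, evict 5, frames [3, 4]
8: miss, evict 3, frames [4, 8]
5: miss, evict 4, frames [8, 5]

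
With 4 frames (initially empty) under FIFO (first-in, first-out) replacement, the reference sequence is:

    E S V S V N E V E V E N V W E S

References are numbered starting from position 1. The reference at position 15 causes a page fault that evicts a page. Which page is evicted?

S

pos 1: E → fault, frames {E}
pos 2: S → fault, frames {E,S}
pos 3: V → fault, frames {E,S,V}
pos 4: S → hit
pos 5: V → hit
pos 6: N → fault, frames {E,S,V,N}
pos 7: E → hit
pos 8: V → hit
pos 9: E → hit
pos 10: V → hit
pos 11: E → hit
pos 12: N → hit
pos 13: V → hit
pos 14: W → fault, evict E, frames {S,V,N,W}
pos 15: E → fault, evict S, frames {V,N,W,E}
At position 15, page S is evicted.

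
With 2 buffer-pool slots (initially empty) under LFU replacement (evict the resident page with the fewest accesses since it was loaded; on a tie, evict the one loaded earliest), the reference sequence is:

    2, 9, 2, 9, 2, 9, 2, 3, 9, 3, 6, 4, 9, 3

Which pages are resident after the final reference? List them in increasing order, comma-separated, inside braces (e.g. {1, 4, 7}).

{2, 3}

2: miss, frames {2}
9: miss, frames {2,9}
2: hit
9: hit
2: hit
9: hit
2: hit
3: miss, evict 9, frames {2,3}
9: miss, evict 3, frames {2,9}
3: miss, evict 9, frames {2,3}
6: miss, evict 3, frames {2,6}
4: miss, evict 6, frames {2,4}
9: miss, evict 4, frames {2,9}
3: miss, evict 9, frames {2,3}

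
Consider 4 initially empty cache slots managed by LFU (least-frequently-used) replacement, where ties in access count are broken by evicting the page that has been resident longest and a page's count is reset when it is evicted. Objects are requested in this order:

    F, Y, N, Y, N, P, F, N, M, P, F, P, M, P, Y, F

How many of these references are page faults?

8

F -> miss, frames {F}
Y -> miss, frames {F,Y}
N -> miss, frames {F,Y,N}
Y -> hit
N -> hit
P -> miss, frames {F,Y,N,P}
F -> hit
N -> hit
M -> miss, evict P, frames {F,Y,N,M}
P -> miss, evict M, frames {F,Y,N,P}
F -> hit
P -> hit
M -> miss, evict Y, frames {F,N,P,M}
P -> hit
Y -> miss, evict M, frames {F,N,P,Y}
F -> hit
Page faults: 8.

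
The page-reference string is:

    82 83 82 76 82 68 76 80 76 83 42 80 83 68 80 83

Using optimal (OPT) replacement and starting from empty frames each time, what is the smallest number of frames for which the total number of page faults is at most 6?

4

f=1: 16 faults
f=2: 10 faults
f=3: 7 faults
f=4: 6 faults
f=5: 6 faults
f=6: 6 faults
Smallest f with faults ≤ 6 is 4.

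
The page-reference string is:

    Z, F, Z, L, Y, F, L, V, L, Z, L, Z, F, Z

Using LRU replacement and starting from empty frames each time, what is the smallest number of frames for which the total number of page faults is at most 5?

5

f=1: 14 faults
f=2: 9 faults
f=3: 8 faults
f=4: 6 faults
f=5: 5 faults
Smallest f with faults ≤ 5 is 5.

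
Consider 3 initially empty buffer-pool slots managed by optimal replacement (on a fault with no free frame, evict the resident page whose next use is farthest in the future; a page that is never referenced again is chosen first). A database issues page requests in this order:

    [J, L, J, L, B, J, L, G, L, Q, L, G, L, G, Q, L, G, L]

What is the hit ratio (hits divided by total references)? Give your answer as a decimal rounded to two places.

J: fault, frames {J}
L: fault, frames {J,L}
J: hit
L: hit
B: fault, frames {J,L,B}
J: hit
L: hit
G: fault, evict B, frames {J,L,G}
L: hit
Q: fault, evict J, frames {L,G,Q}
L: hit
G: hit
L: hit
G: hit
Q: hit
L: hit
G: hit
L: hit
Hits: 13 of 18 references → 13/18 = 0.7222.

0.72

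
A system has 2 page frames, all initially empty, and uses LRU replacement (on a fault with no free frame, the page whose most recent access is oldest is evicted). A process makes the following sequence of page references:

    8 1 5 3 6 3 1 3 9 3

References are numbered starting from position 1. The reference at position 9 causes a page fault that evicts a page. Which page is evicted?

1

pos 1: 8: fault, frames [8]
pos 2: 1: fault, frames [8, 1]
pos 3: 5: fault, evict 8, frames [1, 5]
pos 4: 3: fault, evict 1, frames [5, 3]
pos 5: 6: fault, evict 5, frames [3, 6]
pos 6: 3: hit
pos 7: 1: fault, evict 6, frames [3, 1]
pos 8: 3: hit
pos 9: 9: fault, evict 1, frames [3, 9]
At position 9, page 1 is evicted.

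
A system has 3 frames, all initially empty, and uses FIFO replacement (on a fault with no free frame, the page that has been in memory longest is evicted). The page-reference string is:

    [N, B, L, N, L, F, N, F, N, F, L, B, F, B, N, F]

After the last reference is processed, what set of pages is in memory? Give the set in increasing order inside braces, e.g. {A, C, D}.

N: fault, frames [N]
B: fault, frames [N, B]
L: fault, frames [N, B, L]
N: hit
L: hit
F: fault, evict N, frames [B, L, F]
N: fault, evict B, frames [L, F, N]
F: hit
N: hit
F: hit
L: hit
B: fault, evict L, frames [F, N, B]
F: hit
B: hit
N: hit
F: hit

{B, F, N}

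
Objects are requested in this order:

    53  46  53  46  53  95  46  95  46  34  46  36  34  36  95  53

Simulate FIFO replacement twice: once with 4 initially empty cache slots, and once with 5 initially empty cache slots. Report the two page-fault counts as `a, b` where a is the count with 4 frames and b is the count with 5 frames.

4 frames: F F . . . F . . . F . F . . . F → 6 faults.
5 frames: F F . . . F . . . F . F . . . . → 5 faults.
5 < 6: adding a frame reduced faults, as is typical.

6, 5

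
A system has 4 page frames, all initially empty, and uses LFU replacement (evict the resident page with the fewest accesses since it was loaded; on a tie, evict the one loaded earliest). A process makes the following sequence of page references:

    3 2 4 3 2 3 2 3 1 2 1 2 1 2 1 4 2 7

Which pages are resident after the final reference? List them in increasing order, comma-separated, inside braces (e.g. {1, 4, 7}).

{1, 2, 3, 7}

3: fault, frames [3]
2: fault, frames [3, 2]
4: fault, frames [3, 2, 4]
3: hit
2: hit
3: hit
2: hit
3: hit
1: fault, frames [3, 2, 4, 1]
2: hit
1: hit
2: hit
1: hit
2: hit
1: hit
4: hit
2: hit
7: fault, evict 4, frames [3, 2, 1, 7]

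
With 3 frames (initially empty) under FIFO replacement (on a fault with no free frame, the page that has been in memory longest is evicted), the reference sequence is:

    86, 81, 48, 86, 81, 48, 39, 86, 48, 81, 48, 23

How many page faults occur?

8

86: fault, frames (86)
81: fault, frames (86 81)
48: fault, frames (86 81 48)
86: hit
81: hit
48: hit
39: fault, evict 86, frames (81 48 39)
86: fault, evict 81, frames (48 39 86)
48: hit
81: fault, evict 48, frames (39 86 81)
48: fault, evict 39, frames (86 81 48)
23: fault, evict 86, frames (81 48 23)
Page faults: 8.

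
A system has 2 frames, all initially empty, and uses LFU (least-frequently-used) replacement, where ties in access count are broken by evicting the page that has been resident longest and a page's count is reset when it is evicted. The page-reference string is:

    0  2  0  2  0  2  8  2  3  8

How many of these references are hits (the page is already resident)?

0: fault, frames [0]
2: fault, frames [0, 2]
0: hit
2: hit
0: hit
2: hit
8: fault, evict 0, frames [2, 8]
2: hit
3: fault, evict 8, frames [2, 3]
8: fault, evict 3, frames [2, 8]
Hits: 5.

5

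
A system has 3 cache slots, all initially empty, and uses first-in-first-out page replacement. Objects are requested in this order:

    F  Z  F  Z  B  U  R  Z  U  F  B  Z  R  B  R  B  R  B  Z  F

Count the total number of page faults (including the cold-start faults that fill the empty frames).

11

F → miss, frames {F}
Z → miss, frames {F,Z}
F → hit
Z → hit
B → miss, frames {F,Z,B}
U → miss, evict F, frames {Z,B,U}
R → miss, evict Z, frames {B,U,R}
Z → miss, evict B, frames {U,R,Z}
U → hit
F → miss, evict U, frames {R,Z,F}
B → miss, evict R, frames {Z,F,B}
Z → hit
R → miss, evict Z, frames {F,B,R}
B → hit
R → hit
B → hit
R → hit
B → hit
Z → miss, evict F, frames {B,R,Z}
F → miss, evict B, frames {R,Z,F}
Page faults: 11.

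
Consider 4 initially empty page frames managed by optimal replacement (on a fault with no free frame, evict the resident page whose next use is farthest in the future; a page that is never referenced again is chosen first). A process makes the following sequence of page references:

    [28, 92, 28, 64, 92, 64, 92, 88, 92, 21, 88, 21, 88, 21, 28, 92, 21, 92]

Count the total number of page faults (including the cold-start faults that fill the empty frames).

28 → miss, frames {28}
92 → miss, frames {28,92}
28 → hit
64 → miss, frames {28,92,64}
92 → hit
64 → hit
92 → hit
88 → miss, frames {28,92,64,88}
92 → hit
21 → miss, evict 64, frames {28,92,88,21}
88 → hit
21 → hit
88 → hit
21 → hit
28 → hit
92 → hit
21 → hit
92 → hit
Page faults: 5.

5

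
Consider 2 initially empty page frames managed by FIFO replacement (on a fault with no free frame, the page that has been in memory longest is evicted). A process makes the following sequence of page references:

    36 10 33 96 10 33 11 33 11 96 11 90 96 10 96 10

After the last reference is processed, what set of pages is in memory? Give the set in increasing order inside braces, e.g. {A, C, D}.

36 -> miss, frames [36]
10 -> miss, frames [36, 10]
33 -> miss, evict 36, frames [10, 33]
96 -> miss, evict 10, frames [33, 96]
10 -> miss, evict 33, frames [96, 10]
33 -> miss, evict 96, frames [10, 33]
11 -> miss, evict 10, frames [33, 11]
33 -> hit
11 -> hit
96 -> miss, evict 33, frames [11, 96]
11 -> hit
90 -> miss, evict 11, frames [96, 90]
96 -> hit
10 -> miss, evict 96, frames [90, 10]
96 -> miss, evict 90, frames [10, 96]
10 -> hit

{10, 96}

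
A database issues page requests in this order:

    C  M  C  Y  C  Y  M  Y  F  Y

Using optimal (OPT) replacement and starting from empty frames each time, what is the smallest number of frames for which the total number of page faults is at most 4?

f=1: 10 faults
f=2: 5 faults
f=3: 4 faults
f=4: 4 faults
Smallest f with faults ≤ 4 is 3.

3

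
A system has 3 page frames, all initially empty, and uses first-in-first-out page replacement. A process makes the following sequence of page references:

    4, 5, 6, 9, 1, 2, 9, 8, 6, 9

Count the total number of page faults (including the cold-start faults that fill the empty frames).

4 -> fault, frames (4)
5 -> fault, frames (4 5)
6 -> fault, frames (4 5 6)
9 -> fault, evict 4, frames (5 6 9)
1 -> fault, evict 5, frames (6 9 1)
2 -> fault, evict 6, frames (9 1 2)
9 -> hit
8 -> fault, evict 9, frames (1 2 8)
6 -> fault, evict 1, frames (2 8 6)
9 -> fault, evict 2, frames (8 6 9)
Page faults: 9.

9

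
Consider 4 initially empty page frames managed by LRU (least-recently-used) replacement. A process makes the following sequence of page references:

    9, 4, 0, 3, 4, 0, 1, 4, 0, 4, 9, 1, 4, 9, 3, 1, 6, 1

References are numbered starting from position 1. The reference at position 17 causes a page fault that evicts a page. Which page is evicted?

4

pos 1: 9 -> fault, frames (9)
pos 2: 4 -> fault, frames (9 4)
pos 3: 0 -> fault, frames (9 4 0)
pos 4: 3 -> fault, frames (9 4 0 3)
pos 5: 4 -> hit
pos 6: 0 -> hit
pos 7: 1 -> fault, evict 9, frames (3 4 0 1)
pos 8: 4 -> hit
pos 9: 0 -> hit
pos 10: 4 -> hit
pos 11: 9 -> fault, evict 3, frames (1 0 4 9)
pos 12: 1 -> hit
pos 13: 4 -> hit
pos 14: 9 -> hit
pos 15: 3 -> fault, evict 0, frames (1 4 9 3)
pos 16: 1 -> hit
pos 17: 6 -> fault, evict 4, frames (9 3 1 6)
At position 17, page 4 is evicted.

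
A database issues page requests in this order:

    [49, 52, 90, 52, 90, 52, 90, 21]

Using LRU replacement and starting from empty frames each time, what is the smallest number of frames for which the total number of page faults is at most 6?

f=1: 8 faults
f=2: 4 faults
f=3: 4 faults
f=4: 4 faults
Smallest f with faults ≤ 6 is 2.

2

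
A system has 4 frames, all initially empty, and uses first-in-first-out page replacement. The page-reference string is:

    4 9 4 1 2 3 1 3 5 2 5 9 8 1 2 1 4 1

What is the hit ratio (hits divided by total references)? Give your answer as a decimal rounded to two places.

0.39

4: miss, frames [4]
9: miss, frames [4, 9]
4: hit
1: miss, frames [4, 9, 1]
2: miss, frames [4, 9, 1, 2]
3: miss, evict 4, frames [9, 1, 2, 3]
1: hit
3: hit
5: miss, evict 9, frames [1, 2, 3, 5]
2: hit
5: hit
9: miss, evict 1, frames [2, 3, 5, 9]
8: miss, evict 2, frames [3, 5, 9, 8]
1: miss, evict 3, frames [5, 9, 8, 1]
2: miss, evict 5, frames [9, 8, 1, 2]
1: hit
4: miss, evict 9, frames [8, 1, 2, 4]
1: hit
Hits: 7 of 18 references → 7/18 = 0.3889.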